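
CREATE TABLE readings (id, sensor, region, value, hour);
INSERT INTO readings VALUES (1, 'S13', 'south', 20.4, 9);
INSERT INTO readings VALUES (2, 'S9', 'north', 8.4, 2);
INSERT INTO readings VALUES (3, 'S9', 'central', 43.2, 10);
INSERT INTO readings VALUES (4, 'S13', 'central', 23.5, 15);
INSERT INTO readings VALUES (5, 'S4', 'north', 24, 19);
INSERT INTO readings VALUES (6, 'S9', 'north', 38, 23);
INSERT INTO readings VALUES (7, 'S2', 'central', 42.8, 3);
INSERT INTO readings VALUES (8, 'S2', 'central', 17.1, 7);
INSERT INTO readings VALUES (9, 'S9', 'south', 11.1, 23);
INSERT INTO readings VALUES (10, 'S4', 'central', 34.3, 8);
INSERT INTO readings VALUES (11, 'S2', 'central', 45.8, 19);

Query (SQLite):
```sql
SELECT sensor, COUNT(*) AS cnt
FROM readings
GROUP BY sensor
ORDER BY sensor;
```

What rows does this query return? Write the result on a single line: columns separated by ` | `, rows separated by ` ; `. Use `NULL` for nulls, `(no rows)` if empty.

S13 | 2 ; S2 | 3 ; S4 | 2 ; S9 | 4

Partition readings by sensor; compute COUNT(*) within each group.
  S13: ids {1, 4} → COUNT(*)=2
  S2: ids {7, 8, 11} → COUNT(*)=3
  S4: ids {5, 10} → COUNT(*)=2
  S9: ids {2, 3, 6, 9} → COUNT(*)=4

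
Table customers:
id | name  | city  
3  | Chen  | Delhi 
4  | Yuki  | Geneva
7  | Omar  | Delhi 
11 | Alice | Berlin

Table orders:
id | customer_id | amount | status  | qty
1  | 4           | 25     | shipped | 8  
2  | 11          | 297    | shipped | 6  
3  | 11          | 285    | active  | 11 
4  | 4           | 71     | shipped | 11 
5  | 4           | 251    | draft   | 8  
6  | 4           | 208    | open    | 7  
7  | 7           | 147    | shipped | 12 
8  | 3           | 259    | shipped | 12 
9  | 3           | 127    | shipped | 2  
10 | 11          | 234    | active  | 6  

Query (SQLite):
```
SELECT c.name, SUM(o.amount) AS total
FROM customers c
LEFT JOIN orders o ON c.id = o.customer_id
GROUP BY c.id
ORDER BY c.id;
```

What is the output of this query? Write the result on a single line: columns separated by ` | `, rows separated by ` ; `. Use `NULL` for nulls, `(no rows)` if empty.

LEFT JOIN keeps every customers row; unmatched ones get NULL for orders columns.
Group by customers.id and compute SUM(o.amount). SUM over an all-NULL group is NULL.
  3: ids {8, 9} → SUM(o.amount)=386
  4: ids {1, 4, 5, 6} → SUM(o.amount)=555
  7: ids {7} → SUM(o.amount)=147
  11: ids {2, 3, 10} → SUM(o.amount)=816

Chen | 386 ; Yuki | 555 ; Omar | 147 ; Alice | 816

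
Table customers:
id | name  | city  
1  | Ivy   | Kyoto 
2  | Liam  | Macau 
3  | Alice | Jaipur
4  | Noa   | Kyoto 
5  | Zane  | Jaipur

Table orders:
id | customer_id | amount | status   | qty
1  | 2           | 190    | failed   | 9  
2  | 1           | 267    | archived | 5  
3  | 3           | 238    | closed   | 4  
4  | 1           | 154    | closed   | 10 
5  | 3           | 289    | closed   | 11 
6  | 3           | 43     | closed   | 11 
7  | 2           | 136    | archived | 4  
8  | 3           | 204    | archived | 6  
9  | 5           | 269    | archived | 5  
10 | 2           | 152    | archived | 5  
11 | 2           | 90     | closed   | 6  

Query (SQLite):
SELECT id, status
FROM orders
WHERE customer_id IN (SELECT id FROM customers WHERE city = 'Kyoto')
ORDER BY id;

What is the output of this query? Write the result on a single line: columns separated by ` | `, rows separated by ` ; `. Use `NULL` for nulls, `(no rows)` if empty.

Inner query: customers.id where city = 'Kyoto'.
Outer: keep orders rows whose customer_id is in that set.
Inner query → {1, 4}

2 | archived ; 4 | closed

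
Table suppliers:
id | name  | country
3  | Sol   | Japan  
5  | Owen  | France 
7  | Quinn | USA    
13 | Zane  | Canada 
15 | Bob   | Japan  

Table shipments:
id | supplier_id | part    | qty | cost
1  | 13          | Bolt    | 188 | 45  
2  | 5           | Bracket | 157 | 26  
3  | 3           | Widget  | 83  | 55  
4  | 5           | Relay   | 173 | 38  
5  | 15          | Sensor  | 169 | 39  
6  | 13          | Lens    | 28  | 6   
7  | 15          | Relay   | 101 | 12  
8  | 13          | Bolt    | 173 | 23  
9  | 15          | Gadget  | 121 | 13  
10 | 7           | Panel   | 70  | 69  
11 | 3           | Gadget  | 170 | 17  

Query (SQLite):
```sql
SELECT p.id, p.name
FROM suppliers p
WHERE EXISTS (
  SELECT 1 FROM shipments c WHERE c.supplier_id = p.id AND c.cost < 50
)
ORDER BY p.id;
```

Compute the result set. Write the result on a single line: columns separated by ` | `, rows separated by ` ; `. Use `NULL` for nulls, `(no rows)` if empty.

3 | Sol ; 5 | Owen ; 13 | Zane ; 15 | Bob

For each suppliers row, check whether any shipments with matching supplier_id has cost < 50.
Keep rows where that is true.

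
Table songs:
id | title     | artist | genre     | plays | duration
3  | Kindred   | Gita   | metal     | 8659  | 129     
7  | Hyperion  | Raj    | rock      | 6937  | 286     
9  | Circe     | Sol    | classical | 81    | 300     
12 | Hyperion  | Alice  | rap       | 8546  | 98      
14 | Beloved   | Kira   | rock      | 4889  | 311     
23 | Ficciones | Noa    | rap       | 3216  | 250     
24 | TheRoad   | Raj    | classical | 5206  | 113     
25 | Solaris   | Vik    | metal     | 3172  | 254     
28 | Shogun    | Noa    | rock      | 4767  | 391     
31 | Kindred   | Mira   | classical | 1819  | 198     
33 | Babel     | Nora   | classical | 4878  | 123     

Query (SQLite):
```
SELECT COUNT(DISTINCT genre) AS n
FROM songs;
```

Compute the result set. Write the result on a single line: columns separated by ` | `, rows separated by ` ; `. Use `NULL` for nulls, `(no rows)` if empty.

4

Count distinct non-NULL genre values.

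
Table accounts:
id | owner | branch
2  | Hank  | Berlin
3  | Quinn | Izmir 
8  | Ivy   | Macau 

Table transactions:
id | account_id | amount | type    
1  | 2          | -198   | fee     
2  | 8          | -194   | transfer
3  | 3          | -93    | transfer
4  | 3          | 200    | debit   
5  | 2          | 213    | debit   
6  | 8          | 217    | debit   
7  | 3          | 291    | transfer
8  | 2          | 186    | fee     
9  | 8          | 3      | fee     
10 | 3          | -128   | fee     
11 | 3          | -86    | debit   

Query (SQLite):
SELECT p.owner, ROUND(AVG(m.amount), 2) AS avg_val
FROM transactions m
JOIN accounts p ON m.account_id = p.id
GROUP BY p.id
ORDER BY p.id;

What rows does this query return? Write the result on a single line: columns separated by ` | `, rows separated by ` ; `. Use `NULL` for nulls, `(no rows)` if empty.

Join each transactions row to its accounts via account_id.
Group joined rows by accounts.id; compute ROUND(AVG(m.amount), 2) per group.
  2: ids {1, 5, 8} → ROUND(AVG(m.amount), 2)=67
  3: ids {3, 4, 7, 10, 11} → ROUND(AVG(m.amount), 2)=36.8
  8: ids {2, 6, 9} → ROUND(AVG(m.amount), 2)=8.67

Hank | 67 ; Quinn | 36.8 ; Ivy | 8.67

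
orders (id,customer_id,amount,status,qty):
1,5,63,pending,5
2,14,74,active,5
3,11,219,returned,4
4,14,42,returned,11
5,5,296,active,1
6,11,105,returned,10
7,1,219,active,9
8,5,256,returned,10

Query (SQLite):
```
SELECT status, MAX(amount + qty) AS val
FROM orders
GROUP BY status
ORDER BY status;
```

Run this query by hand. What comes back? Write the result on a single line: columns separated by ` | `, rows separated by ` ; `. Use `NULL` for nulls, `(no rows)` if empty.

active | 297 ; pending | 68 ; returned | 266

For each row compute amount + qty.
Group by status; take MAX of the expression per group.
  active: ids {2, 5, 7} → MAX(amount + qty)=297
  pending: ids {1} → MAX(amount + qty)=68
  returned: ids {3, 4, 6, 8} → MAX(amount + qty)=266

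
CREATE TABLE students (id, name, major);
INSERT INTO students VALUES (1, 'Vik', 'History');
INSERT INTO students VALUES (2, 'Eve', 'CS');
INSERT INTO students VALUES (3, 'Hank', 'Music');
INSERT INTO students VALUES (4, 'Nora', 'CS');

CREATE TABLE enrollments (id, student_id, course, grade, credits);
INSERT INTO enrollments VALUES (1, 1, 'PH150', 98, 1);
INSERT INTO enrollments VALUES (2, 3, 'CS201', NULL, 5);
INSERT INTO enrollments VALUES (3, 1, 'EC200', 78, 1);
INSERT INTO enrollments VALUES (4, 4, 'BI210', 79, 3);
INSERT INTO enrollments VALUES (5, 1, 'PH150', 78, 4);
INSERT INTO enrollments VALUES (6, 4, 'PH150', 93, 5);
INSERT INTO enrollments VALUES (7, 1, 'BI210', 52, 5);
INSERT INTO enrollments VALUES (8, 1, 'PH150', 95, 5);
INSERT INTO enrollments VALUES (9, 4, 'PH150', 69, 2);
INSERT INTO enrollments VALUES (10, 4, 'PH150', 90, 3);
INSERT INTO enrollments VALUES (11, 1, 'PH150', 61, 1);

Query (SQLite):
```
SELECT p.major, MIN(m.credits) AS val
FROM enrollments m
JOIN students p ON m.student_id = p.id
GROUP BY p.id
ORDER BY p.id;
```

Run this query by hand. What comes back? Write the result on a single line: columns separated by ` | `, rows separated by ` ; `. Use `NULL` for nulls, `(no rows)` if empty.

History | 1 ; Music | 5 ; CS | 2

Join each enrollments row to its students via student_id.
Group joined rows by students.id; compute MIN(m.credits) per group.
  1: ids {1, 3, 5, 7, 8, 11} → MIN(m.credits)=1
  3: ids {2} → MIN(m.credits)=5
  4: ids {4, 6, 9, 10} → MIN(m.credits)=2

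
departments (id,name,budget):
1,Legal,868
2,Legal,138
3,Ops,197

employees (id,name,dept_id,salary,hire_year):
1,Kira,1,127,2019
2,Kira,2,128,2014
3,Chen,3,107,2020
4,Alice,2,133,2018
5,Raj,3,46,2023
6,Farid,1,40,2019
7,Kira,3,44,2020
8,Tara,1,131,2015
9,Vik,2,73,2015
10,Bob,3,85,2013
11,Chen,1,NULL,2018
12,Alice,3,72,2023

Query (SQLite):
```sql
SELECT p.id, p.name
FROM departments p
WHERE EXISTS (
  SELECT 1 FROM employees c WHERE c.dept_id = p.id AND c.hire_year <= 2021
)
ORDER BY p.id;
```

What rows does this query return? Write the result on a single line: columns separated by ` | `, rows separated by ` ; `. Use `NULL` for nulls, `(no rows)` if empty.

1 | Legal ; 2 | Legal ; 3 | Ops

For each departments row, check whether any employees with matching dept_id has hire_year <= 2021.
Keep rows where that is true.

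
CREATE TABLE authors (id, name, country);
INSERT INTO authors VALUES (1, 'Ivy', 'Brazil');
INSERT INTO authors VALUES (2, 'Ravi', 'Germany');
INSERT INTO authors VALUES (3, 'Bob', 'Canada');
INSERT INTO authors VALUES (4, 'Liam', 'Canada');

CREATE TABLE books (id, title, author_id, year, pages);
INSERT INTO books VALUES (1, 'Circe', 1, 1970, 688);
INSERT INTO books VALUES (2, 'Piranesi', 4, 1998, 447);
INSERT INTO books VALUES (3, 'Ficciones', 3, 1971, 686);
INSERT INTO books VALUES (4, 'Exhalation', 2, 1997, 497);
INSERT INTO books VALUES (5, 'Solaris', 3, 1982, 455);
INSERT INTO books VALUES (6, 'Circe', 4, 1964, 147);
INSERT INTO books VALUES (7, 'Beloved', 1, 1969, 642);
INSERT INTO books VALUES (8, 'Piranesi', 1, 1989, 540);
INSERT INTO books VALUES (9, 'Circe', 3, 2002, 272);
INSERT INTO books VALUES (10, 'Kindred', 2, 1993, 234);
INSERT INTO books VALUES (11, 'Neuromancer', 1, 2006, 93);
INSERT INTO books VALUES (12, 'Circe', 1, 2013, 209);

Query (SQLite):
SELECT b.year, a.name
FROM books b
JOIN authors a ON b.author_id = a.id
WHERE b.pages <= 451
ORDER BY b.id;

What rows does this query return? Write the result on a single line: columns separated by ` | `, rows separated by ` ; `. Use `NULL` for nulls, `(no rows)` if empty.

1998 | Liam ; 1964 | Liam ; 2002 | Bob ; 1993 | Ravi ; 2006 | Ivy ; 2013 | Ivy

Each books row matches the authors row where author_id = authors.id.
Then keep rows with b.pages <= 451.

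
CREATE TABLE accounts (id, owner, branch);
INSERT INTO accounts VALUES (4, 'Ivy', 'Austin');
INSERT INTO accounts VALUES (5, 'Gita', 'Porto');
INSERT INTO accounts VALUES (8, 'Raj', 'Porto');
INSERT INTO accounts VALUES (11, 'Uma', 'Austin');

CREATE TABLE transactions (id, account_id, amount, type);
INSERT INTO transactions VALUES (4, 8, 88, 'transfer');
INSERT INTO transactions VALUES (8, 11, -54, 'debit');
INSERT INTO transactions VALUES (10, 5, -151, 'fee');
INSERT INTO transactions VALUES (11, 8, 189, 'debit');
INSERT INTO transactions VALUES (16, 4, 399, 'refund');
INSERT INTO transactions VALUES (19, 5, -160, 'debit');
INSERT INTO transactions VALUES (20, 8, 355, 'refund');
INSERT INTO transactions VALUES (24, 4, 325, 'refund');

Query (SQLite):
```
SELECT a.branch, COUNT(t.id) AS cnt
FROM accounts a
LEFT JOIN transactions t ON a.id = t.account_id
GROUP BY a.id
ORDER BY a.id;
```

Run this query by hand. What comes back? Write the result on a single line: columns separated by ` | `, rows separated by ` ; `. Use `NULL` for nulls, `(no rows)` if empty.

LEFT JOIN keeps every accounts row; unmatched ones get NULL for transactions columns.
Group by accounts.id and compute COUNT(t.id). COUNT(col) of an all-NULL group is 0.
  4: ids {16, 24} → COUNT(t.id)=2
  5: ids {10, 19} → COUNT(t.id)=2
  8: ids {4, 11, 20} → COUNT(t.id)=3
  11: ids {8} → COUNT(t.id)=1

Austin | 2 ; Porto | 2 ; Porto | 3 ; Austin | 1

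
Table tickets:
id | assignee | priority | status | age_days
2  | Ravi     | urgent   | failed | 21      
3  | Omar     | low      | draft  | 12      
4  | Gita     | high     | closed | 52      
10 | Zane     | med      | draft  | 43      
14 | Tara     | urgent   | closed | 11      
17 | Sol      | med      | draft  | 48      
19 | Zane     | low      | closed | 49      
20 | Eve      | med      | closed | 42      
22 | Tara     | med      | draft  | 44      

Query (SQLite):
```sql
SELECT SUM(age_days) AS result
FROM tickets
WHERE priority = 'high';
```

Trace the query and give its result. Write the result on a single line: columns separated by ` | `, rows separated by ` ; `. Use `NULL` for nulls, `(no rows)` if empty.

Rows where priority='high' → age_days values: [52].
SUM of non-NULL values = 52.

52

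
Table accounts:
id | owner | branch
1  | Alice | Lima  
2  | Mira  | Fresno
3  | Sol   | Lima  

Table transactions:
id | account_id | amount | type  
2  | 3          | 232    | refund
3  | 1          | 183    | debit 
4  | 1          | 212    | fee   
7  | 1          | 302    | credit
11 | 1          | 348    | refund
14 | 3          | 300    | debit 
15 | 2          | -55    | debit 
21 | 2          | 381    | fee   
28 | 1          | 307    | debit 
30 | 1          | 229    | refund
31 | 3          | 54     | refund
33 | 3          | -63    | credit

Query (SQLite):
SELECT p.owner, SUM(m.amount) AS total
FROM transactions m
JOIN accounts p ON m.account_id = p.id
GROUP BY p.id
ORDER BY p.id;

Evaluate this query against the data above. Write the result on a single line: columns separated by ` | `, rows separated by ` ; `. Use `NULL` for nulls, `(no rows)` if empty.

Join each transactions row to its accounts via account_id.
Group joined rows by accounts.id; compute SUM(m.amount) per group.
  1: ids {3, 4, 7, 11, 28, 30} → SUM(m.amount)=1581
  2: ids {15, 21} → SUM(m.amount)=326
  3: ids {2, 14, 31, 33} → SUM(m.amount)=523

Alice | 1581 ; Mira | 326 ; Sol | 523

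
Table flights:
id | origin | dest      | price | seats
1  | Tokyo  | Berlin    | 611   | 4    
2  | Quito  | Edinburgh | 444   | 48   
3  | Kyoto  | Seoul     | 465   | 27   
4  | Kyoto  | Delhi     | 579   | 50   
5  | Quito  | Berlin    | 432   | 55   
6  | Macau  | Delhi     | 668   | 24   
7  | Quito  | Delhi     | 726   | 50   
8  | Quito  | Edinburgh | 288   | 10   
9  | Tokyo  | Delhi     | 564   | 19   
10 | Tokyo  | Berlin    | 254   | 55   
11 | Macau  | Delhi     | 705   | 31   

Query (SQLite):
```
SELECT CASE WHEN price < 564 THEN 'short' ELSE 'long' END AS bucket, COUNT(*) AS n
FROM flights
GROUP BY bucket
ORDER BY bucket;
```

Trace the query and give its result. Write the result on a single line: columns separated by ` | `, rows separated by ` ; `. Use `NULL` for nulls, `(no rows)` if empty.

long | 6 ; short | 5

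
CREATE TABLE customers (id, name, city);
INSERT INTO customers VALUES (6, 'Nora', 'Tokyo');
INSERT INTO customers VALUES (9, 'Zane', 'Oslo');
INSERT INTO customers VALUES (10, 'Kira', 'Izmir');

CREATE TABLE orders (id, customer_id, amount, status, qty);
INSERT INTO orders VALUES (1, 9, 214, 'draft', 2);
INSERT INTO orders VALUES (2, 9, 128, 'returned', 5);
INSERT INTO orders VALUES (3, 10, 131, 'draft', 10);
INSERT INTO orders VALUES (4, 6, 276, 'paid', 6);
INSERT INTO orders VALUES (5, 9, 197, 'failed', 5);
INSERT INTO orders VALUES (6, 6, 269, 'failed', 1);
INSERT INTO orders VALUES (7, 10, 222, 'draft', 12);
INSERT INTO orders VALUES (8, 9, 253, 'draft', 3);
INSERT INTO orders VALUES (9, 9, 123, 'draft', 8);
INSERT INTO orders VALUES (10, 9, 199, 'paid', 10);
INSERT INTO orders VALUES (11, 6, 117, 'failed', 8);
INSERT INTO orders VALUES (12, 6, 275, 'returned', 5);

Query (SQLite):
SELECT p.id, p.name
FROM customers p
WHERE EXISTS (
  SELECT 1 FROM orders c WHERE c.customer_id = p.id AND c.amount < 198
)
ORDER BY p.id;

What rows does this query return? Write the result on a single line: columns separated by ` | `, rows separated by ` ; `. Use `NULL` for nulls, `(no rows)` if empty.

6 | Nora ; 9 | Zane ; 10 | Kira

For each customers row, check whether any orders with matching customer_id has amount < 198.
Keep rows where that is true.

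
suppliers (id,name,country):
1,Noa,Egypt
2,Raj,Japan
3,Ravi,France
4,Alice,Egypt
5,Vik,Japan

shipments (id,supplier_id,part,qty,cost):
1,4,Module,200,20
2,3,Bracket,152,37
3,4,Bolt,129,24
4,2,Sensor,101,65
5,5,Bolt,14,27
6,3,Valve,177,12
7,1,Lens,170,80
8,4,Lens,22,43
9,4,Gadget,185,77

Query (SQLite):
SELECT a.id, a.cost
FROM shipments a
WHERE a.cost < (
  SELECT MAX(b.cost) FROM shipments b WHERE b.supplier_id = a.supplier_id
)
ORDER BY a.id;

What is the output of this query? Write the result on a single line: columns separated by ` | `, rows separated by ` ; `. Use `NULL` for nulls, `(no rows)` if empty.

For each shipments row a, compute MAX(cost) over rows sharing a.supplier_id.
Keep row a if a.cost < that per-group MAX.
  supplier_id=1: MAX(cost) = 80
  supplier_id=2: MAX(cost) = 65
  supplier_id=3: MAX(cost) = 37
  supplier_id=4: MAX(cost) = 77
  supplier_id=5: MAX(cost) = 27

1 | 20 ; 3 | 24 ; 6 | 12 ; 8 | 43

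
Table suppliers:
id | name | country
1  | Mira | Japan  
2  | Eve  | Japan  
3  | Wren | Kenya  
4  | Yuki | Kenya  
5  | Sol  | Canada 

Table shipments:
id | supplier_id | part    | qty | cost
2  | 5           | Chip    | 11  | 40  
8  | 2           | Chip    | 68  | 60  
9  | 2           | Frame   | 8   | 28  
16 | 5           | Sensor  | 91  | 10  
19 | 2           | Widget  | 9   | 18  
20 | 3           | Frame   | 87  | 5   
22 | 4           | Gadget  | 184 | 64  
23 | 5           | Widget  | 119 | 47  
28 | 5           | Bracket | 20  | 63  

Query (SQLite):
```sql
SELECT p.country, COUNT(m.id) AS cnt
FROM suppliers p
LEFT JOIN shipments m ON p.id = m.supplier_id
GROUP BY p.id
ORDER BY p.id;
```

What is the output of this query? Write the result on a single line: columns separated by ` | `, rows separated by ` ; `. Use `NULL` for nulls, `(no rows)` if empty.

Japan | 0 ; Japan | 3 ; Kenya | 1 ; Kenya | 1 ; Canada | 4

LEFT JOIN keeps every suppliers row; unmatched ones get NULL for shipments columns.
Group by suppliers.id and compute COUNT(m.id). COUNT(col) of an all-NULL group is 0.
  1: ids {—} → COUNT(m.id)=0
  2: ids {8, 9, 19} → COUNT(m.id)=3
  3: ids {20} → COUNT(m.id)=1
  4: ids {22} → COUNT(m.id)=1
  5: ids {2, 16, 23, 28} → COUNT(m.id)=4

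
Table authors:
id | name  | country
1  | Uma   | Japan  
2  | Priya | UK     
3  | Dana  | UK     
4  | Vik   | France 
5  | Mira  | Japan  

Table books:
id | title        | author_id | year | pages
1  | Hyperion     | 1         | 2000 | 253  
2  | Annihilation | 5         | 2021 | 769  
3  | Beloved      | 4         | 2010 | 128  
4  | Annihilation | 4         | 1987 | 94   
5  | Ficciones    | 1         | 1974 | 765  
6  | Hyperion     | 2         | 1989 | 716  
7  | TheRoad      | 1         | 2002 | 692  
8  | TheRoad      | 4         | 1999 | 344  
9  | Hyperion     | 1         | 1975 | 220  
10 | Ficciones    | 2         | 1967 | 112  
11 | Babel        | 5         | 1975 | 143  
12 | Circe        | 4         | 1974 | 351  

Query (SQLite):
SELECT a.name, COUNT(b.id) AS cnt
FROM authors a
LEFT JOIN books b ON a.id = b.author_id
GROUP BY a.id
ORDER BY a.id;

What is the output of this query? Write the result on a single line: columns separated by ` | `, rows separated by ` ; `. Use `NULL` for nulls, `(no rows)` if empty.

LEFT JOIN keeps every authors row; unmatched ones get NULL for books columns.
Group by authors.id and compute COUNT(b.id). COUNT(col) of an all-NULL group is 0.
  1: ids {1, 5, 7, 9} → COUNT(b.id)=4
  2: ids {6, 10} → COUNT(b.id)=2
  3: ids {—} → COUNT(b.id)=0
  4: ids {3, 4, 8, 12} → COUNT(b.id)=4
  5: ids {2, 11} → COUNT(b.id)=2

Uma | 4 ; Priya | 2 ; Dana | 0 ; Vik | 4 ; Mira | 2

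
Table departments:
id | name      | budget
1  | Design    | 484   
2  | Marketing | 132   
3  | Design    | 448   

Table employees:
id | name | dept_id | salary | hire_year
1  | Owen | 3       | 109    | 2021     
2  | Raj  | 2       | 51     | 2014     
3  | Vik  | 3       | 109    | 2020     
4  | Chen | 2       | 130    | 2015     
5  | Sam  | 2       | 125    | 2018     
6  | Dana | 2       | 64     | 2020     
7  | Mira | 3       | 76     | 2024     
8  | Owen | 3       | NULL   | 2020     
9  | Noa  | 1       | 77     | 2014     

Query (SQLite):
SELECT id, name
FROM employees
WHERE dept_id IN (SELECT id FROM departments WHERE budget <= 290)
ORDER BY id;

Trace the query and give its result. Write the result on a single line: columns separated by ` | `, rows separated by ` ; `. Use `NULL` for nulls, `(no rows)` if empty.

2 | Raj ; 4 | Chen ; 5 | Sam ; 6 | Dana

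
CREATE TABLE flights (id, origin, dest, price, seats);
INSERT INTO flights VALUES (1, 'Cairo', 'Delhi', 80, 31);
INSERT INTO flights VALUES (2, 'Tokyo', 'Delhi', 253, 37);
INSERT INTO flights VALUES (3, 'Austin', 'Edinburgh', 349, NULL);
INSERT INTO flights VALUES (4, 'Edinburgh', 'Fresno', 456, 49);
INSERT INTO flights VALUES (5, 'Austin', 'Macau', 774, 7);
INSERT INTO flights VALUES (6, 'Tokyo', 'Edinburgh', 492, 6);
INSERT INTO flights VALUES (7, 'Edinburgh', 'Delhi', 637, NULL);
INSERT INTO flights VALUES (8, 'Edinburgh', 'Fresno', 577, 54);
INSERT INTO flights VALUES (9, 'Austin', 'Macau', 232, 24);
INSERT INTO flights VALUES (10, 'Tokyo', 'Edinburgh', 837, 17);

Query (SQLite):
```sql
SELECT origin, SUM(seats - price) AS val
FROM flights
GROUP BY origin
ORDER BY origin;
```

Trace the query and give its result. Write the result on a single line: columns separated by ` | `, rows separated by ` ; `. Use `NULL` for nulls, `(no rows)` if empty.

Austin | -975 ; Cairo | -49 ; Edinburgh | -930 ; Tokyo | -1522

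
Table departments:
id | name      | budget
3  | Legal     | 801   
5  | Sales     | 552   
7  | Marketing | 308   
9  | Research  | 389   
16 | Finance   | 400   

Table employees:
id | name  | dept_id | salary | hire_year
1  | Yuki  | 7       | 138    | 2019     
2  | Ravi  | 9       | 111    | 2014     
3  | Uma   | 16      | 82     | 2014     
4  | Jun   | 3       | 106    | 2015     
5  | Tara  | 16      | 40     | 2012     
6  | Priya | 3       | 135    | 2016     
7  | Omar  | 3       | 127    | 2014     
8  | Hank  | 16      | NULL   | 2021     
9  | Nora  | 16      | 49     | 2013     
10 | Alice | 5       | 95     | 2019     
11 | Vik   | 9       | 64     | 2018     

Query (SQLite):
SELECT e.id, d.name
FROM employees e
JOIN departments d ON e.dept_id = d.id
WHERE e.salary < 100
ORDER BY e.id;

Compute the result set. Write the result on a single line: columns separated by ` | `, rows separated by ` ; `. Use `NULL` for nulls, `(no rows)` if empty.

Each employees row matches the departments row where dept_id = departments.id.
Then keep rows with e.salary < 100.

3 | Finance ; 5 | Finance ; 9 | Finance ; 10 | Sales ; 11 | Research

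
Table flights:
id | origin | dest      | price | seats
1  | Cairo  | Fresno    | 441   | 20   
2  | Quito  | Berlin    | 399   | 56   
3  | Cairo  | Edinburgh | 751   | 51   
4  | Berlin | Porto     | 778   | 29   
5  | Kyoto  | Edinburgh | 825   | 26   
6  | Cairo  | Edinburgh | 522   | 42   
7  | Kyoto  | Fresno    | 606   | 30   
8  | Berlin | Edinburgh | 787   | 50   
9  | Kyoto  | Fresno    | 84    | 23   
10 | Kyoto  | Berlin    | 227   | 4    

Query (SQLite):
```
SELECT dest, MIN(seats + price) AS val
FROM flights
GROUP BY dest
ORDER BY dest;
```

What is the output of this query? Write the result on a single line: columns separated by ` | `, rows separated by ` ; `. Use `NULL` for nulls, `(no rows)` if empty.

Berlin | 231 ; Edinburgh | 564 ; Fresno | 107 ; Porto | 807

For each row compute seats + price.
Group by dest; take MIN of the expression per group.
  Berlin: ids {2, 10} → MIN(seats + price)=231
  Edinburgh: ids {3, 5, 6, 8} → MIN(seats + price)=564
  Fresno: ids {1, 7, 9} → MIN(seats + price)=107
  Porto: ids {4} → MIN(seats + price)=807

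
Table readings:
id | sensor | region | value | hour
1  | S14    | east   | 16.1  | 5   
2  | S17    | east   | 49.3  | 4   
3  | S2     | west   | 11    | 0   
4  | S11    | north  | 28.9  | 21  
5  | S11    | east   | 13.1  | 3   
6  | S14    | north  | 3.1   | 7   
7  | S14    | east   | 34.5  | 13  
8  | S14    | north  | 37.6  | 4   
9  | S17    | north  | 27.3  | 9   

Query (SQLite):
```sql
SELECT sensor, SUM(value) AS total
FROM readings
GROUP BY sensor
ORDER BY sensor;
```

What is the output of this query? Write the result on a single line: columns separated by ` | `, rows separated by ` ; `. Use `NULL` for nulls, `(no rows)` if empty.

S11 | 42 ; S14 | 91.3 ; S17 | 76.6 ; S2 | 11

Partition readings by sensor; compute SUM(value) within each group.
  S11: ids {4, 5} → SUM(value)=42
  S14: ids {1, 6, 7, 8} → SUM(value)=91.3
  S17: ids {2, 9} → SUM(value)=76.6
  S2: ids {3} → SUM(value)=11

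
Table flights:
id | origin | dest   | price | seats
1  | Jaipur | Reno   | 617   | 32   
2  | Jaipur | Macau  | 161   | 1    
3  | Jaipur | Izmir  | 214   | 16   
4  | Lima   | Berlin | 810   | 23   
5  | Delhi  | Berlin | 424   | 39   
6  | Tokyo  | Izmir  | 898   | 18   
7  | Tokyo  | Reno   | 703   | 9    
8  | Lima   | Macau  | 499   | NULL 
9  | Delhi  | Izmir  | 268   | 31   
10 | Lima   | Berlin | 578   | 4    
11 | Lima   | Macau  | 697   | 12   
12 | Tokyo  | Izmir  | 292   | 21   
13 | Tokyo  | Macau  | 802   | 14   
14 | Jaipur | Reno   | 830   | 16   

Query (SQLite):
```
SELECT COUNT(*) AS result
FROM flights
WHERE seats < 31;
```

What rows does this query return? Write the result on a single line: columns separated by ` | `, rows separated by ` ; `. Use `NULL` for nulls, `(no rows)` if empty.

10

Rows where seats < 31 → price values: [161, 214, 810, 898, 703, 578, 697, 292, 802, 830].
COUNT(*) counts rows → 10.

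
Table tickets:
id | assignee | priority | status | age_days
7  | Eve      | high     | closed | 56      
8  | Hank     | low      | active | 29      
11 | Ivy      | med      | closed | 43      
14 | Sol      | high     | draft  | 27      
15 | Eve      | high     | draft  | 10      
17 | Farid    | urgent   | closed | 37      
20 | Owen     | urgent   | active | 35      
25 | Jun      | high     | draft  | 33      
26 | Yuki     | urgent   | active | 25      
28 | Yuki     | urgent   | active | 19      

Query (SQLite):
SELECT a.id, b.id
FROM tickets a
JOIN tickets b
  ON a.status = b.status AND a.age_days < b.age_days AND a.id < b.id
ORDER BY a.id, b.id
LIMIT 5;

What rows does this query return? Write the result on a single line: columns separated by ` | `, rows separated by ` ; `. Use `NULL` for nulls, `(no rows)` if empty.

8 | 20 ; 14 | 25 ; 15 | 25

Pairs (a,b) with same status, a.age_days < b.age_days, a.id < b.id.
status groups: active:{8,20,26,28} closed:{7,11,17} draft:{14,15,25}
Ordered by (a.id, b.id); first 5.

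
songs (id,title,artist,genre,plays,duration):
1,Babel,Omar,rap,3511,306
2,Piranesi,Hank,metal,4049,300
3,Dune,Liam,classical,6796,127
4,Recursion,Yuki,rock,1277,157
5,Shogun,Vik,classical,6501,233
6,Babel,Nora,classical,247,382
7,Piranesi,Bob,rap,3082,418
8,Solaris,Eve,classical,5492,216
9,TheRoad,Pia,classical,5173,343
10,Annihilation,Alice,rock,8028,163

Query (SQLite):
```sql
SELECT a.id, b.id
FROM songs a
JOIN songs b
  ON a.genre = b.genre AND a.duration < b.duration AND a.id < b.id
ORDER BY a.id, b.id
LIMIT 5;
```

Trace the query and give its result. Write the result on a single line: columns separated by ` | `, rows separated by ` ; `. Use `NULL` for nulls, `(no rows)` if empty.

1 | 7 ; 3 | 5 ; 3 | 6 ; 3 | 8 ; 3 | 9

Pairs (a,b) with same genre, a.duration < b.duration, a.id < b.id.
genre groups: classical:{3,5,6,8,9} metal:{2} rap:{1,7} rock:{4,10}
Ordered by (a.id, b.id); first 5.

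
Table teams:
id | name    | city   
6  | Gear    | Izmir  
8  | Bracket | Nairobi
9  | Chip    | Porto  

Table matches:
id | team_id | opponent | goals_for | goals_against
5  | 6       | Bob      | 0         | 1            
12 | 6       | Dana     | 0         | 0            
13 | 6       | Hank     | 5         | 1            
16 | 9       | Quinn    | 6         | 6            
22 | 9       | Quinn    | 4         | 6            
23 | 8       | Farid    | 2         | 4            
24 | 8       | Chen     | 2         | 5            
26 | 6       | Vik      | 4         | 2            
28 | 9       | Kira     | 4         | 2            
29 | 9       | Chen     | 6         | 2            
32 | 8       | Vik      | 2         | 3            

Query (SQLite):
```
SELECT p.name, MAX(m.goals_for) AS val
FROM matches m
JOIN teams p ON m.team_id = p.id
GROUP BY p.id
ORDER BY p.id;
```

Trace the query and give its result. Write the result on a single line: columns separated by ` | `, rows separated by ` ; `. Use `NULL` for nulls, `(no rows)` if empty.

Join each matches row to its teams via team_id.
Group joined rows by teams.id; compute MAX(m.goals_for) per group.
  6: ids {5, 12, 13, 26} → MAX(m.goals_for)=5
  8: ids {23, 24, 32} → MAX(m.goals_for)=2
  9: ids {16, 22, 28, 29} → MAX(m.goals_for)=6

Gear | 5 ; Bracket | 2 ; Chip | 6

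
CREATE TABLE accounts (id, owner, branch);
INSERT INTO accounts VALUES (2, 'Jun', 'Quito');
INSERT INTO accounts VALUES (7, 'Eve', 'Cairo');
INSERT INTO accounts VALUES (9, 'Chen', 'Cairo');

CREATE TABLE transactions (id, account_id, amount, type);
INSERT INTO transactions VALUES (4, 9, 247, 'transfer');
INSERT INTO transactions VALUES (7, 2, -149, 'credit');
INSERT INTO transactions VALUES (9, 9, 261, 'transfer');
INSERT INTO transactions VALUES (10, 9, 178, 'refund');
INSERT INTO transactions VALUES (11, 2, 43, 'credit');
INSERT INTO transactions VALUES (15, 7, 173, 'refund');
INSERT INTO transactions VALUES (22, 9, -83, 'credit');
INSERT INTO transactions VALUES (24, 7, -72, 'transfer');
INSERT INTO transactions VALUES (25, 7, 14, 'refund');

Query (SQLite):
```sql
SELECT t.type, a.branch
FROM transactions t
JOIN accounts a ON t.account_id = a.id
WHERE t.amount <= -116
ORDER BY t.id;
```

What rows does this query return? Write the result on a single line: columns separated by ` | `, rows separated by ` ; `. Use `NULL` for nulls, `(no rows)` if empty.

credit | Quito

Each transactions row matches the accounts row where account_id = accounts.id.
Then keep rows with t.amount <= -116.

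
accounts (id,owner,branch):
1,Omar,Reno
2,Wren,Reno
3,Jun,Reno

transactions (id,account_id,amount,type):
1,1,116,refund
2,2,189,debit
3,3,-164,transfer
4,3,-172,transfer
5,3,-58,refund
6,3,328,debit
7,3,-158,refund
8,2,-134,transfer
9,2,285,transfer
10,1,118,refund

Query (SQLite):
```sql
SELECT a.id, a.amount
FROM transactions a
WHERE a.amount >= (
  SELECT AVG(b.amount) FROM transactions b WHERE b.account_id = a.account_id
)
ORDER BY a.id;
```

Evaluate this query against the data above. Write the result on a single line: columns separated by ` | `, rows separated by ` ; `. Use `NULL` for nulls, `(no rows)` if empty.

2 | 189 ; 6 | 328 ; 9 | 285 ; 10 | 118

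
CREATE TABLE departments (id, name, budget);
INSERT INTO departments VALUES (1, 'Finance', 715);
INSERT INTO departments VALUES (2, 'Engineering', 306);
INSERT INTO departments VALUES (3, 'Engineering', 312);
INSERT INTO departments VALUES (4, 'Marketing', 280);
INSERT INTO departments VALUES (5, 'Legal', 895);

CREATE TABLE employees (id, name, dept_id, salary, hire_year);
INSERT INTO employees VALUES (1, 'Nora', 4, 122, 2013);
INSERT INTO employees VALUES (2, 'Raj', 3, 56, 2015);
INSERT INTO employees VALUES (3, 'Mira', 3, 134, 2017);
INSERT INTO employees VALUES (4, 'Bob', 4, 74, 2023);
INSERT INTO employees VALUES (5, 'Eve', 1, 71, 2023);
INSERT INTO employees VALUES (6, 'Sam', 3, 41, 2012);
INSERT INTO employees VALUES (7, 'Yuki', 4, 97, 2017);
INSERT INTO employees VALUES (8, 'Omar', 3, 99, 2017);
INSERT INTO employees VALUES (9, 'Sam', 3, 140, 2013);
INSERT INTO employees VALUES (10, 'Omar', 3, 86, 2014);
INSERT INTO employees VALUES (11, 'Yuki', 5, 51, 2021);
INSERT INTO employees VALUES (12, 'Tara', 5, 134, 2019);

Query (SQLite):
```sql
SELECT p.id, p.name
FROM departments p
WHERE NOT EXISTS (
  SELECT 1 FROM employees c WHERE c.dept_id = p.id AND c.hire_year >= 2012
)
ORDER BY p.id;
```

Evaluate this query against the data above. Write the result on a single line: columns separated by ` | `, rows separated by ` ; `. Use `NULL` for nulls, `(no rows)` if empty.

For each departments row, check whether any employees with matching dept_id has hire_year >= 2012.
Keep rows where that is false.

2 | Engineering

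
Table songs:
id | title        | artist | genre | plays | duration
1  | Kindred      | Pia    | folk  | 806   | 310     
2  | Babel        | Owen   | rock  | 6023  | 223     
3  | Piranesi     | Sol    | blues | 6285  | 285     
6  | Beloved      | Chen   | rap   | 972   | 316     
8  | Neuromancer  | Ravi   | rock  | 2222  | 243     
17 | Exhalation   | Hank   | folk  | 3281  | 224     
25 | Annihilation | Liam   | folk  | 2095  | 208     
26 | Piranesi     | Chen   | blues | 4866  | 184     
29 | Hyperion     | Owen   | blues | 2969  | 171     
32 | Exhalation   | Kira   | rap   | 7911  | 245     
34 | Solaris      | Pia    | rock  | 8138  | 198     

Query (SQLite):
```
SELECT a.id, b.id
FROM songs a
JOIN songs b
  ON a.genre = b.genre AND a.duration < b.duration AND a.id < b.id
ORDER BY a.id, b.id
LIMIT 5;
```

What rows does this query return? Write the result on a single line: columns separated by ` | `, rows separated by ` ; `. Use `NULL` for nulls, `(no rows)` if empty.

Pairs (a,b) with same genre, a.duration < b.duration, a.id < b.id.
genre groups: blues:{3,26,29} folk:{1,17,25} rap:{6,32} rock:{2,8,34}
Ordered by (a.id, b.id); first 5.

2 | 8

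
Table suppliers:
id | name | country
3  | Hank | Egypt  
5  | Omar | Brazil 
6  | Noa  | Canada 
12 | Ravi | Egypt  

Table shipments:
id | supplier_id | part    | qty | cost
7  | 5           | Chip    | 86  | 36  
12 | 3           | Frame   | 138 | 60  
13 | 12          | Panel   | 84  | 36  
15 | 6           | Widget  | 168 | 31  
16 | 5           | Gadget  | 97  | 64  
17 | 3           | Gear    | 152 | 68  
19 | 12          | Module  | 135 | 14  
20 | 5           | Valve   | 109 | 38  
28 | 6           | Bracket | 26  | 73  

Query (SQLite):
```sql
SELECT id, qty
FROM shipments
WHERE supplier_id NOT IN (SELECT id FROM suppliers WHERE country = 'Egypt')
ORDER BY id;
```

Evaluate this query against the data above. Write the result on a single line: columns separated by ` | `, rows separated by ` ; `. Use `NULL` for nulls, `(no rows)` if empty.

7 | 86 ; 15 | 168 ; 16 | 97 ; 20 | 109 ; 28 | 26

Inner query: suppliers.id where country = 'Egypt'.
Outer: keep shipments rows whose supplier_id is not in that set.
Inner query → {3, 12}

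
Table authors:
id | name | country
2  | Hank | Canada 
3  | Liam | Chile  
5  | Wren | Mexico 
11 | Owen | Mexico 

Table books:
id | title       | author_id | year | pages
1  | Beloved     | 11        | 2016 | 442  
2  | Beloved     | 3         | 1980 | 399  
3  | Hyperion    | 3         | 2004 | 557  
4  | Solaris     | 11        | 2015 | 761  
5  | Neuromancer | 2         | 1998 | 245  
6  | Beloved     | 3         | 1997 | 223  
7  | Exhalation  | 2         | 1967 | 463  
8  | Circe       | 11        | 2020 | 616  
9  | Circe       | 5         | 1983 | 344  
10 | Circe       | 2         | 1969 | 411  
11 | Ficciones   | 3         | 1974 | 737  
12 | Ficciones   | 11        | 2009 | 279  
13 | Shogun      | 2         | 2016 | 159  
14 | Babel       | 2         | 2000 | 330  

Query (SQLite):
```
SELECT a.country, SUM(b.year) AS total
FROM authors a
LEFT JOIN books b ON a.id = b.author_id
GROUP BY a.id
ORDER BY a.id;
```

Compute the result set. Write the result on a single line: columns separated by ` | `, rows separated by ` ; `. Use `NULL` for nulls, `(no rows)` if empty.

Canada | 9950 ; Chile | 7955 ; Mexico | 1983 ; Mexico | 8060

LEFT JOIN keeps every authors row; unmatched ones get NULL for books columns.
Group by authors.id and compute SUM(b.year). SUM over an all-NULL group is NULL.
  2: ids {5, 7, 10, 13, 14} → SUM(b.year)=9950
  3: ids {2, 3, 6, 11} → SUM(b.year)=7955
  5: ids {9} → SUM(b.year)=1983
  11: ids {1, 4, 8, 12} → SUM(b.year)=8060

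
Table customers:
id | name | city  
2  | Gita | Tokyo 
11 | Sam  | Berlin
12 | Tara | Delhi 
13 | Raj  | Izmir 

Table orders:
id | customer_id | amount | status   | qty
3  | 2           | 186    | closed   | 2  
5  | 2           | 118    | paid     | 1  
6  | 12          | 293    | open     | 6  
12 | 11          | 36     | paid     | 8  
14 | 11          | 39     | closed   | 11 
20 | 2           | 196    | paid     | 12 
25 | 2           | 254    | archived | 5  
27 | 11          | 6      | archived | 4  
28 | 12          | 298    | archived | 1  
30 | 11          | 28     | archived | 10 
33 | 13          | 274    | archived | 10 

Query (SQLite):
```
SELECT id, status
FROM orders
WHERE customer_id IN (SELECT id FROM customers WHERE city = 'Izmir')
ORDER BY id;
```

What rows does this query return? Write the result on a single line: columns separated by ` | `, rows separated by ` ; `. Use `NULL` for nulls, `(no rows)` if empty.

33 | archived

Inner query: customers.id where city = 'Izmir'.
Outer: keep orders rows whose customer_id is in that set.
Inner query → {13}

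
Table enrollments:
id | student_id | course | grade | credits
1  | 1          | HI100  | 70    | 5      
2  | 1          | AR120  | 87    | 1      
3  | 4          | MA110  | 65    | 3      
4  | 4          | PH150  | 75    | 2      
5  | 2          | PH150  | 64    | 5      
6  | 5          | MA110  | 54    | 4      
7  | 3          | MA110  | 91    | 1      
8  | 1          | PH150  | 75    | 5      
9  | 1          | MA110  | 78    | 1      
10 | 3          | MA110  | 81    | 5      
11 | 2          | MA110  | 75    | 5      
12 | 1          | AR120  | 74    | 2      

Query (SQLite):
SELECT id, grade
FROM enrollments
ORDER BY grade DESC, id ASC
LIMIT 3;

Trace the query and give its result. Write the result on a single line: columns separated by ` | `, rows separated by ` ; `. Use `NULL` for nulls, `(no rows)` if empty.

7 | 91 ; 2 | 87 ; 10 | 81

Sort by grade desc, tiebreak id asc: (91, id=7), (87, id=2), (81, id=10), (78, id=9), (75, id=4), (75, id=8) …. Take first 3.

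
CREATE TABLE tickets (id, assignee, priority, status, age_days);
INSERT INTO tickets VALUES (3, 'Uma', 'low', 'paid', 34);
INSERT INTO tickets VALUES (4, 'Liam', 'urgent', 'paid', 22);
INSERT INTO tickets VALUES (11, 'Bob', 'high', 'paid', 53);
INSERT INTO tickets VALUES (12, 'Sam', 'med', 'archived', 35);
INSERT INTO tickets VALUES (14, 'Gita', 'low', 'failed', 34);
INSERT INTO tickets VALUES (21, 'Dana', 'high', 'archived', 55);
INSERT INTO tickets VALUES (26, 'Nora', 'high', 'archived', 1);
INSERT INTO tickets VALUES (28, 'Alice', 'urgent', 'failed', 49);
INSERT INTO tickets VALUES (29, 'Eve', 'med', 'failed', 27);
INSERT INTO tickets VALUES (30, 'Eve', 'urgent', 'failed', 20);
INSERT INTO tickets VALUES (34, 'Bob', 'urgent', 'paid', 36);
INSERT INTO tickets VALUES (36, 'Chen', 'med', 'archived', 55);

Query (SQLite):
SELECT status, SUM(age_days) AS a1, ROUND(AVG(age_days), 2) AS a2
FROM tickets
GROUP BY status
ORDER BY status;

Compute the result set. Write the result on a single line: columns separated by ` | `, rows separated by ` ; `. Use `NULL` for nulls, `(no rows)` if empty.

Group tickets by status.
Per group compute: SUM(age_days), ROUND(AVG(age_days), 2).
  archived: ids {12, 21, 26, 36} → SUM(age_days)=146, ROUND(AVG(age_days), 2)=36.5
  failed: ids {14, 28, 29, 30} → SUM(age_days)=130, ROUND(AVG(age_days), 2)=32.5
  paid: ids {3, 4, 11, 34} → SUM(age_days)=145, ROUND(AVG(age_days), 2)=36.25

archived | 146 | 36.5 ; failed | 130 | 32.5 ; paid | 145 | 36.25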